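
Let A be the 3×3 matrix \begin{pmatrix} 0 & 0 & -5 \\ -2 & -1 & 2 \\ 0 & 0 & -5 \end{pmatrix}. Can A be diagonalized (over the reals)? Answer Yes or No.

Yes

Characteristic polynomial: p(μ) = μ^3 + 6μ^2 + 5μ = μ(μ + 1)(μ + 5).
All 3 eigenvalues are distinct, so A is diagonalizable.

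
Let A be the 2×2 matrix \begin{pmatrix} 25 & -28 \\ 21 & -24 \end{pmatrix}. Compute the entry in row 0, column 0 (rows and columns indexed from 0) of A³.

Characteristic polynomial: t^2 - t - 12 = (t - 4)(t + 3), so the eigenvalues are -3, 4.
t=-3: eigenvector (1, 1).
t=4: eigenvector (4, 3).
P = [[1, 4], [1, 3]], D = diag(-3, 4), P⁻¹ = [[-3, 4], [1, -1]].
A³ = P·diag(-27, 64)·P⁻¹ = [[337, -364], [273, -300]].
The requested entry is 337.

337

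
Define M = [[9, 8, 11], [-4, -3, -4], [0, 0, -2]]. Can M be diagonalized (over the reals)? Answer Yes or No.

Characteristic polynomial: p(t) = t^3 - 4t^2 - 7t + 10 = (t - 5)(t - 1)(t + 2).
All 3 eigenvalues are distinct, so M is diagonalizable.

Yes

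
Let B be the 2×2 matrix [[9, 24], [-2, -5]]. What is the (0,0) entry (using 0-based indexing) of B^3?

Characteristic polynomial: μ^2 - 4μ + 3 = (μ - 3)(μ - 1), so the eigenvalues are 1, 3.
μ=1: eigenvector (-3, 1).
μ=3: eigenvector (4, -1).
P = [[-3, 4], [1, -1]], D = diag(1, 3), P⁻¹ = [[1, 4], [1, 3]].
B³ = P·diag(1, 27)·P⁻¹ = [[105, 312], [-26, -77]].
The requested entry is 105.

105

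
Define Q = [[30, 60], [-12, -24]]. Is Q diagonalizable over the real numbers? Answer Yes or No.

Yes

Characteristic polynomial: p(μ) = μ^2 - 6μ = μ(μ - 6).
All 2 eigenvalues are distinct, so Q is diagonalizable.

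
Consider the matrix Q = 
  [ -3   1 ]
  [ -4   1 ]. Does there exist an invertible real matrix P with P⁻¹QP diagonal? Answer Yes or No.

Characteristic polynomial: p(λ) = λ^2 + 2λ + 1 = (λ + 1)^2.
λ = -1 has algebraic multiplicity 2; rank(Q + 1I) = 1, so geometric multiplicity = 1.
Geometric multiplicity < algebraic multiplicity, so Q is not diagonalizable.

No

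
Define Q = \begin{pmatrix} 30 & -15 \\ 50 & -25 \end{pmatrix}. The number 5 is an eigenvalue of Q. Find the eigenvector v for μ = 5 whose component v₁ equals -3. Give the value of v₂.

Q − 5I = [[25, -15], [50, -30]].
Solving (Q − 5I)v = 0 gives the eigenspace spanned by (-3, -5).
With v₁ = -3, v = (-3, -5), so v₂ = -5.

-5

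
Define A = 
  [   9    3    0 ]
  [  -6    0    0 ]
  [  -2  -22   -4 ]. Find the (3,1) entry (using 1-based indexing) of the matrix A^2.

Characteristic polynomial: s^3 - 5s^2 - 18s + 72 = (s - 6)(s - 3)(s + 4), so the eigenvalues are -4, 3, 6.
s=6: eigenvector (-1, 1, -2).
s=3: eigenvector (-1, 2, -6).
s=-4: eigenvector (0, 0, 1).
P = [[-1, -1, 0], [1, 2, 0], [-2, -6, 1]], D = diag(6, 3, -4), P⁻¹ = [[-2, -1, 0], [1, 1, 0], [2, 4, 1]].
A² = P·diag(36, 9, 16)·P⁻¹ = [[63, 27, 0], [-54, -18, 0], [122, 82, 16]].
The requested entry is 122.

122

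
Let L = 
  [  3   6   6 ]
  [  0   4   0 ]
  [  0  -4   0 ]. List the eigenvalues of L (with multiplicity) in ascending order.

Characteristic polynomial: p(λ) = λ^3 - 7λ^2 + 12λ = λ(λ - 4)(λ - 3).
Roots (with multiplicity): 0, 3, 4.

0, 3, 4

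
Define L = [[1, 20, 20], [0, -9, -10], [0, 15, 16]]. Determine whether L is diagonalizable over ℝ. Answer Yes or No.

Characteristic polynomial: p(t) = t^3 - 8t^2 + 13t - 6 = (t - 6)(t - 1)^2.
t = 1 has algebraic multiplicity 2; rank(L − 1I) = 1, so geometric multiplicity = 2.
Every eigenvalue has geometric = algebraic multiplicity, so L is diagonalizable.

Yes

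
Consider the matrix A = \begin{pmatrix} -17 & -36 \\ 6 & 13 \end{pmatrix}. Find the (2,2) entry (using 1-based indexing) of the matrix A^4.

-1247

Characteristic polynomial: t^2 + 4t - 5 = (t - 1)(t + 5), so the eigenvalues are -5, 1.
t=-5: eigenvector (-3, 1).
t=1: eigenvector (-2, 1).
P = [[-3, -2], [1, 1]], D = diag(-5, 1), P⁻¹ = [[-1, -2], [1, 3]].
A⁴ = P·diag(625, 1)·P⁻¹ = [[1873, 3744], [-624, -1247]].
The requested entry is -1247.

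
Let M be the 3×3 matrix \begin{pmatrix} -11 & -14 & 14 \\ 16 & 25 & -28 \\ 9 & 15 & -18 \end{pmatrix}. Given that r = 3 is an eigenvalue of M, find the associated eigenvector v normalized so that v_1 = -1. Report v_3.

1

M − 3I = [[-14, -14, 14], [16, 22, -28], [9, 15, -21]].
Solving (M − 3I)v = 0 gives the eigenspace spanned by (-1, 2, 1).
With v_1 = -1, v = (-1, 2, 1), so v_3 = 1.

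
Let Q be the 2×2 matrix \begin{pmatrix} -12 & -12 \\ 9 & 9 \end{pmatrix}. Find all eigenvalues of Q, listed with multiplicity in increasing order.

Characteristic polynomial: p(λ) = λ^2 + 3λ = λ(λ + 3).
Roots (with multiplicity): -3, 0.

-3, 0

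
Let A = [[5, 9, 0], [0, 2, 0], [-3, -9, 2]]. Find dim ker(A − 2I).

2

A − 2I = [[3, 9, 0], [0, 0, 0], [-3, -9, 0]].
This matrix has rank 1, so its null space has dimension 3 − 1 = 2.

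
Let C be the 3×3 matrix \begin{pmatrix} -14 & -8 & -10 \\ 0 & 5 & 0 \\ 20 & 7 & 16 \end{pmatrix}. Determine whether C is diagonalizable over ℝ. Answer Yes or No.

Characteristic polynomial: p(r) = r^3 - 7r^2 - 14r + 120 = (r - 6)(r - 5)(r + 4).
All 3 eigenvalues are distinct, so C is diagonalizable.

Yes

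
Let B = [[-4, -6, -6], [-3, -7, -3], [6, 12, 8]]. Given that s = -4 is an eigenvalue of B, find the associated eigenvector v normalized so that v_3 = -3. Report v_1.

0

B + 4I = [[0, -6, -6], [-3, -3, -3], [6, 12, 12]].
Solving (B + 4I)v = 0 gives the eigenspace spanned by (0, 3, -3).
With v_3 = -3, v = (0, 3, -3), so v_1 = 0.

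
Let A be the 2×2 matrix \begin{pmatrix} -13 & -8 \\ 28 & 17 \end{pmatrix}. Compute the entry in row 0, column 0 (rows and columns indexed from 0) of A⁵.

Characteristic polynomial: t^2 - 4t + 3 = (t - 3)(t - 1), so the eigenvalues are 1, 3.
t=3: eigenvector (-1, 2).
t=1: eigenvector (-4, 7).
P = [[-1, -4], [2, 7]], D = diag(3, 1), P⁻¹ = [[7, 4], [-2, -1]].
A⁵ = P·diag(243, 1)·P⁻¹ = [[-1693, -968], [3388, 1937]].
The requested entry is -1693.

-1693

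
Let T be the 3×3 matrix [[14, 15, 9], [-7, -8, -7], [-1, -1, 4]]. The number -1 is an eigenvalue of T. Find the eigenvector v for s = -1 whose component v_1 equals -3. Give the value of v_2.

T + 1I = [[15, 15, 9], [-7, -7, -7], [-1, -1, 5]].
Solving (T + 1I)v = 0 gives the eigenspace spanned by (-3, 3, 0).
With v_1 = -3, v = (-3, 3, 0), so v_2 = 3.

3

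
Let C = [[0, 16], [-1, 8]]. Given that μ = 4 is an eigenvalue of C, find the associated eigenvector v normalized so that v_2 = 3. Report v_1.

12

C − 4I = [[-4, 16], [-1, 4]].
Solving (C − 4I)v = 0 gives the eigenspace spanned by (12, 3).
With v_2 = 3, v = (12, 3), so v_1 = 12.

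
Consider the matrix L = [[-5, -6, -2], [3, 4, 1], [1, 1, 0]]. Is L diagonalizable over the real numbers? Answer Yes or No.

Characteristic polynomial: p(λ) = λ^3 + λ^2 - λ - 1 = (λ - 1)(λ + 1)^2.
λ = -1 has algebraic multiplicity 2; rank(L + 1I) = 2, so geometric multiplicity = 1.
Geometric multiplicity < algebraic multiplicity, so L is not diagonalizable.

No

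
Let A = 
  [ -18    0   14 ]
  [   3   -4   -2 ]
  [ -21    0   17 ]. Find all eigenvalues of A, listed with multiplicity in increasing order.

Characteristic polynomial: p(s) = s^3 + 5s^2 - 8s - 48 = (s - 3)(s + 4)^2.
Roots (with multiplicity): -4, -4, 3.

-4, -4, 3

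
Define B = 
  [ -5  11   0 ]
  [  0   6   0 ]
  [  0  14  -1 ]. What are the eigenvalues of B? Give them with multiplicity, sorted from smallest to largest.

Characteristic polynomial: p(μ) = μ^3 - 31μ - 30 = (μ - 6)(μ + 1)(μ + 5).
Roots (with multiplicity): -5, -1, 6.

-5, -1, 6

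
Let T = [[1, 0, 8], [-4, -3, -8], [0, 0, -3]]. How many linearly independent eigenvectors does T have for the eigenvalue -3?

T + 3I = [[4, 0, 8], [-4, 0, -8], [0, 0, 0]].
This matrix has rank 1, so its null space has dimension 3 − 1 = 2.

2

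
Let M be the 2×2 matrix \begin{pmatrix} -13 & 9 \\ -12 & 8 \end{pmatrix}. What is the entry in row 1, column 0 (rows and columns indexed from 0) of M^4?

Characteristic polynomial: s^2 + 5s + 4 = (s + 1)(s + 4), so the eigenvalues are -4, -1.
s=-4: eigenvector (1, 1).
s=-1: eigenvector (3, 4).
P = [[1, 3], [1, 4]], D = diag(-4, -1), P⁻¹ = [[4, -3], [-1, 1]].
M⁴ = P·diag(256, 1)·P⁻¹ = [[1021, -765], [1020, -764]].
The requested entry is 1020.

1020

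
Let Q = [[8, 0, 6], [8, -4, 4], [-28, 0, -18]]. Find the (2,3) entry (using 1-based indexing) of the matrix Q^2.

-40

Characteristic polynomial: r^3 + 14r^2 + 64r + 96 = (r + 4)^2(r + 6), so the eigenvalues are -6, -4, -4.
r=-4: eigenvector (-3, -2, 6).
r=-6: eigenvector (-3, -2, 7).
r=-4: eigenvector (2, 1, -4).
P = [[-3, -3, 2], [-2, -2, 1], [6, 7, -4]], D = diag(-4, -6, -4), P⁻¹ = [[-1, -2, -1], [2, 0, 1], [2, -3, 0]].
Q² = P·diag(16, 36, 16)·P⁻¹ = [[-104, 0, -60], [-80, 16, -40], [280, 0, 156]].
The requested entry is -40.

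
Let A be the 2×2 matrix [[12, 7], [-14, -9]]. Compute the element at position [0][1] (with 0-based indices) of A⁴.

609

Characteristic polynomial: μ^2 - 3μ - 10 = (μ - 5)(μ + 2), so the eigenvalues are -2, 5.
μ=-2: eigenvector (-1, 2).
μ=5: eigenvector (-1, 1).
P = [[-1, -1], [2, 1]], D = diag(-2, 5), P⁻¹ = [[1, 1], [-2, -1]].
A⁴ = P·diag(16, 625)·P⁻¹ = [[1234, 609], [-1218, -593]].
The requested entry is 609.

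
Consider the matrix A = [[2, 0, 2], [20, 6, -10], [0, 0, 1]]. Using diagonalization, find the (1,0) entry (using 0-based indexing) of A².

160

Characteristic polynomial: μ^3 - 9μ^2 + 20μ - 12 = (μ - 6)(μ - 2)(μ - 1), so the eigenvalues are 1, 2, 6.
μ=2: eigenvector (1, -5, 0).
μ=6: eigenvector (0, 1, 0).
μ=1: eigenvector (-2, 10, 1).
P = [[1, 0, -2], [-5, 1, 10], [0, 0, 1]], D = diag(2, 6, 1), P⁻¹ = [[1, 0, 2], [5, 1, 0], [0, 0, 1]].
A² = P·diag(4, 36, 1)·P⁻¹ = [[4, 0, 6], [160, 36, -30], [0, 0, 1]].
The requested entry is 160.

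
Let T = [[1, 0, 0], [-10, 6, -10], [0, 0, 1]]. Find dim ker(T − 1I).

2

T − 1I = [[0, 0, 0], [-10, 5, -10], [0, 0, 0]].
This matrix has rank 1, so its null space has dimension 3 − 1 = 2.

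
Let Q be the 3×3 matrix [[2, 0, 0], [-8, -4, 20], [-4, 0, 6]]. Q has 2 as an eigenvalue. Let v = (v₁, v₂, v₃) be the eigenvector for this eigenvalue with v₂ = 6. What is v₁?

3

Q − 2I = [[0, 0, 0], [-8, -6, 20], [-4, 0, 4]].
Solving (Q − 2I)v = 0 gives the eigenspace spanned by (3, 6, 3).
With v₂ = 6, v = (3, 6, 3), so v₁ = 3.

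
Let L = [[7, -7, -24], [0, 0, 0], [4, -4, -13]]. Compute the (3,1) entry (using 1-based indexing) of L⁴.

Characteristic polynomial: μ^3 + 6μ^2 + 5μ = μ(μ + 1)(μ + 5), so the eigenvalues are -5, -1, 0.
μ=0: eigenvector (1, 1, 0).
μ=-1: eigenvector (-3, 0, -1).
μ=-5: eigenvector (2, 0, 1).
P = [[1, -3, 2], [1, 0, 0], [0, -1, 1]], D = diag(0, -1, -5), P⁻¹ = [[0, 1, 0], [-1, 1, 2], [-1, 1, 3]].
L⁴ = P·diag(0, 1, 625)·P⁻¹ = [[-1247, 1247, 3744], [0, 0, 0], [-624, 624, 1873]].
The requested entry is -624.

-624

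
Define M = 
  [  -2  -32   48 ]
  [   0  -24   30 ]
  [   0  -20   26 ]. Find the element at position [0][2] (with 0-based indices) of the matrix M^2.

Characteristic polynomial: μ^3 - 28μ - 48 = (μ - 6)(μ + 2)(μ + 4), so the eigenvalues are -4, -2, 6.
μ=6: eigenvector (2, 1, 1).
μ=-2: eigenvector (1, 0, 0).
μ=-4: eigenvector (0, -3, -2).
P = [[2, 1, 0], [1, 0, -3], [1, 0, -2]], D = diag(6, -2, -4), P⁻¹ = [[0, -2, 3], [1, 4, -6], [0, -1, 1]].
M² = P·diag(36, 4, 16)·P⁻¹ = [[4, -128, 192], [0, -24, 60], [0, -40, 76]].
The requested entry is 192.

192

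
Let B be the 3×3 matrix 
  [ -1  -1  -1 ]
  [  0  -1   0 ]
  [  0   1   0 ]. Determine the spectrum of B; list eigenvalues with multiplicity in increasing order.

-1, -1, 0

Characteristic polynomial: p(λ) = λ^3 + 2λ^2 + λ = λ(λ + 1)^2.
Roots (with multiplicity): -1, -1, 0.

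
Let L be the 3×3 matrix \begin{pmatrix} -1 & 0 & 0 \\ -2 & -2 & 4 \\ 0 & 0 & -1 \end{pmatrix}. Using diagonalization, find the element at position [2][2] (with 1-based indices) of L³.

-8

Characteristic polynomial: μ^3 + 4μ^2 + 5μ + 2 = (μ + 1)^2(μ + 2), so the eigenvalues are -2, -1, -1.
μ=-1: eigenvector (-1, -2, -1).
μ=-2: eigenvector (0, 1, 0).
μ=-1: eigenvector (2, 0, 1).
P = [[-1, 0, 2], [-2, 1, 0], [-1, 0, 1]], D = diag(-1, -2, -1), P⁻¹ = [[1, 0, -2], [2, 1, -4], [1, 0, -1]].
L³ = P·diag(-1, -8, -1)·P⁻¹ = [[-1, 0, 0], [-14, -8, 28], [0, 0, -1]].
The requested entry is -8.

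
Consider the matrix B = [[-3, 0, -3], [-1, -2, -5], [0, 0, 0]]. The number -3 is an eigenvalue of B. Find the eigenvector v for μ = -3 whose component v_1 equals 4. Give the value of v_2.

4

B + 3I = [[0, 0, -3], [-1, 1, -5], [0, 0, 3]].
Solving (B + 3I)v = 0 gives the eigenspace spanned by (4, 4, 0).
With v_1 = 4, v = (4, 4, 0), so v_2 = 4.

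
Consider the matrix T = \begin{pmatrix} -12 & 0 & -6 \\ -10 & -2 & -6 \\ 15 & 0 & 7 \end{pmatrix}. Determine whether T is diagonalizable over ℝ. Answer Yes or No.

Characteristic polynomial: p(s) = s^3 + 7s^2 + 16s + 12 = (s + 2)^2(s + 3).
s = -2 has algebraic multiplicity 2; rank(T + 2I) = 1, so geometric multiplicity = 2.
Every eigenvalue has geometric = algebraic multiplicity, so T is diagonalizable.

Yes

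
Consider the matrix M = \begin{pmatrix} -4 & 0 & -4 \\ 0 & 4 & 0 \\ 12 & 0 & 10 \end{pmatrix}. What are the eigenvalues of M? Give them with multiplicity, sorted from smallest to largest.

2, 4, 4

Characteristic polynomial: p(μ) = μ^3 - 10μ^2 + 32μ - 32 = (μ - 4)^2(μ - 2).
Roots (with multiplicity): 2, 4, 4.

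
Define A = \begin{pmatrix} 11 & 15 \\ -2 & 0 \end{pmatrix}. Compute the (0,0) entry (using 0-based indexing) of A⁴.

4651

Characteristic polynomial: r^2 - 11r + 30 = (r - 6)(r - 5), so the eigenvalues are 5, 6.
r=6: eigenvector (-3, 1).
r=5: eigenvector (-5, 2).
P = [[-3, -5], [1, 2]], D = diag(6, 5), P⁻¹ = [[-2, -5], [1, 3]].
A⁴ = P·diag(1296, 625)·P⁻¹ = [[4651, 10065], [-1342, -2730]].
The requested entry is 4651.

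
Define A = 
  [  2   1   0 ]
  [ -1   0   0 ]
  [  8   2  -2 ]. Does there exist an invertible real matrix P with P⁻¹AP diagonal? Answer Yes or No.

Characteristic polynomial: p(μ) = μ^3 - 3μ + 2 = (μ - 1)^2(μ + 2).
μ = 1 has algebraic multiplicity 2; rank(A − 1I) = 2, so geometric multiplicity = 1.
Geometric multiplicity < algebraic multiplicity, so A is not diagonalizable.

No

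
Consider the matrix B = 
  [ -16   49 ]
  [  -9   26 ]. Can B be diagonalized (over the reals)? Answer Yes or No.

No

Characteristic polynomial: p(λ) = λ^2 - 10λ + 25 = (λ - 5)^2.
λ = 5 has algebraic multiplicity 2; rank(B − 5I) = 1, so geometric multiplicity = 1.
Geometric multiplicity < algebraic multiplicity, so B is not diagonalizable.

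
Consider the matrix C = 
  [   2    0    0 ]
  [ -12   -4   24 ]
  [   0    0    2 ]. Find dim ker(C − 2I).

2

C − 2I = [[0, 0, 0], [-12, -6, 24], [0, 0, 0]].
This matrix has rank 1, so its null space has dimension 3 − 1 = 2.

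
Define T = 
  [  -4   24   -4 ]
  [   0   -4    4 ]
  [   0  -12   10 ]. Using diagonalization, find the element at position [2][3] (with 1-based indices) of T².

Characteristic polynomial: s^3 - 2s^2 - 16s + 32 = (s - 4)(s - 2)(s + 4), so the eigenvalues are -4, 2, 4.
s=-4: eigenvector (1, 0, 0).
s=2: eigenvector (-6, -2, -3).
s=4: eigenvector (2, 1, 2).
P = [[1, -6, 2], [0, -2, 1], [0, -3, 2]], D = diag(-4, 2, 4), P⁻¹ = [[1, -6, 2], [0, -2, 1], [0, -3, 2]].
T² = P·diag(16, 4, 16)·P⁻¹ = [[16, -144, 72], [0, -32, 24], [0, -72, 52]].
The requested entry is 24.

24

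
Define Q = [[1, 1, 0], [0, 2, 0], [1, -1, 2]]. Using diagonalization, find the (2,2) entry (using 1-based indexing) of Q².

4

Characteristic polynomial: s^3 - 5s^2 + 8s - 4 = (s - 2)^2(s - 1), so the eigenvalues are 1, 2, 2.
s=1: eigenvector (1, 0, -1).
s=2: eigenvector (1, 1, 0).
s=2: eigenvector (0, 0, 1).
P = [[1, 1, 0], [0, 1, 0], [-1, 0, 1]], D = diag(1, 2, 2), P⁻¹ = [[1, -1, 0], [0, 1, 0], [1, -1, 1]].
Q² = P·diag(1, 4, 4)·P⁻¹ = [[1, 3, 0], [0, 4, 0], [3, -3, 4]].
The requested entry is 4.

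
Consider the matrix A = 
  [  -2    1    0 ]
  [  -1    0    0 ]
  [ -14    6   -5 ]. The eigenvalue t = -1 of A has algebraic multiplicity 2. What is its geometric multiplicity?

A + 1I = [[-1, 1, 0], [-1, 1, 0], [-14, 6, -4]].
This matrix has rank 2, so its null space has dimension 3 − 2 = 1.

1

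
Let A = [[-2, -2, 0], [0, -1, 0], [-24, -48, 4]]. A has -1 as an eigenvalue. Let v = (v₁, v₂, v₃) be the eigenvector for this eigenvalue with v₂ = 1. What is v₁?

-2

A + 1I = [[-1, -2, 0], [0, 0, 0], [-24, -48, 5]].
Solving (A + 1I)v = 0 gives the eigenspace spanned by (-2, 1, 0).
With v₂ = 1, v = (-2, 1, 0), so v₁ = -2.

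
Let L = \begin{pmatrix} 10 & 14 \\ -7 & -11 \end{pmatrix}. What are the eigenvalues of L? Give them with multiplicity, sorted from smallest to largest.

Characteristic polynomial: p(λ) = λ^2 + λ - 12 = (λ - 3)(λ + 4).
Roots (with multiplicity): -4, 3.

-4, 3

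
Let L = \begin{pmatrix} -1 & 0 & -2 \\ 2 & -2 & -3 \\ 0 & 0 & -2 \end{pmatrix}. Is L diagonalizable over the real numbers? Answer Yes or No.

No

Characteristic polynomial: p(s) = s^3 + 5s^2 + 8s + 4 = (s + 1)(s + 2)^2.
s = -2 has algebraic multiplicity 2; rank(L + 2I) = 2, so geometric multiplicity = 1.
Geometric multiplicity < algebraic multiplicity, so L is not diagonalizable.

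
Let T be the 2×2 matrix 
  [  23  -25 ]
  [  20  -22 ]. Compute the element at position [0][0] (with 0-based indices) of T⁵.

1343

Characteristic polynomial: r^2 - r - 6 = (r - 3)(r + 2), so the eigenvalues are -2, 3.
r=3: eigenvector (5, 4).
r=-2: eigenvector (1, 1).
P = [[5, 1], [4, 1]], D = diag(3, -2), P⁻¹ = [[1, -1], [-4, 5]].
T⁵ = P·diag(243, -32)·P⁻¹ = [[1343, -1375], [1100, -1132]].
The requested entry is 1343.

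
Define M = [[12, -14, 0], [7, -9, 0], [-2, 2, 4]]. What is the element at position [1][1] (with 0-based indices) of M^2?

-17

Characteristic polynomial: r^3 - 7r^2 + 2r + 40 = (r - 5)(r - 4)(r + 2), so the eigenvalues are -2, 4, 5.
r=5: eigenvector (2, 1, -2).
r=-2: eigenvector (1, 1, 0).
r=4: eigenvector (0, 0, 1).
P = [[2, 1, 0], [1, 1, 0], [-2, 0, 1]], D = diag(5, -2, 4), P⁻¹ = [[1, -1, 0], [-1, 2, 0], [2, -2, 1]].
M² = P·diag(25, 4, 16)·P⁻¹ = [[46, -42, 0], [21, -17, 0], [-18, 18, 16]].
The requested entry is -17.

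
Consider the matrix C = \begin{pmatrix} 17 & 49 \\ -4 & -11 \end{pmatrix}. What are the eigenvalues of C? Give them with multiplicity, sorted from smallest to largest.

Characteristic polynomial: p(t) = t^2 - 6t + 9 = (t - 3)^2.
Roots (with multiplicity): 3, 3.

3, 3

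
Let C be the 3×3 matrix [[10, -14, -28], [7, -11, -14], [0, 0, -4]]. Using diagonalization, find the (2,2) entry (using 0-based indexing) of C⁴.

Characteristic polynomial: t^3 + 5t^2 - 8t - 48 = (t - 3)(t + 4)^2, so the eigenvalues are -4, -4, 3.
t=3: eigenvector (2, 1, 0).
t=-4: eigenvector (-1, -1, 0).
t=-4: eigenvector (3, 1, 1).
P = [[2, -1, 3], [1, -1, 1], [0, 0, 1]], D = diag(3, -4, -4), P⁻¹ = [[1, -1, -2], [1, -2, -1], [0, 0, 1]].
C⁴ = P·diag(81, 256, 256)·P⁻¹ = [[-94, 350, 700], [-175, 431, 350], [0, 0, 256]].
The requested entry is 256.

256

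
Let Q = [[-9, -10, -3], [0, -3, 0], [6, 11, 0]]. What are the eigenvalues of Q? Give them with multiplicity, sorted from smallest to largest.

-6, -3, -3

Characteristic polynomial: p(t) = t^3 + 12t^2 + 45t + 54 = (t + 3)^2(t + 6).
Roots (with multiplicity): -6, -3, -3.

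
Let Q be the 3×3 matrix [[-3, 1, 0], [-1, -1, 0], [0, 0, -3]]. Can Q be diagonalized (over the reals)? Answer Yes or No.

Characteristic polynomial: p(s) = s^3 + 7s^2 + 16s + 12 = (s + 2)^2(s + 3).
s = -2 has algebraic multiplicity 2; rank(Q + 2I) = 2, so geometric multiplicity = 1.
Geometric multiplicity < algebraic multiplicity, so Q is not diagonalizable.

No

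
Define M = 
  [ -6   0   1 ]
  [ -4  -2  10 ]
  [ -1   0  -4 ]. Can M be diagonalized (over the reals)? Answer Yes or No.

No

Characteristic polynomial: p(μ) = μ^3 + 12μ^2 + 45μ + 50 = (μ + 2)(μ + 5)^2.
μ = -5 has algebraic multiplicity 2; rank(M + 5I) = 2, so geometric multiplicity = 1.
Geometric multiplicity < algebraic multiplicity, so M is not diagonalizable.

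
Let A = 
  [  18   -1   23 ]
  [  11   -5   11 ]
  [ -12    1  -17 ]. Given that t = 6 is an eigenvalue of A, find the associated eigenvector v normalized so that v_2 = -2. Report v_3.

A − 6I = [[12, -1, 23], [11, -11, 11], [-12, 1, -23]].
Solving (A − 6I)v = 0 gives the eigenspace spanned by (-4, -2, 2).
With v_2 = -2, v = (-4, -2, 2), so v_3 = 2.

2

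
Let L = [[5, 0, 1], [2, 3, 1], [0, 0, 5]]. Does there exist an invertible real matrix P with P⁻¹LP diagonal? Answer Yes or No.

No

Characteristic polynomial: p(μ) = μ^3 - 13μ^2 + 55μ - 75 = (μ - 5)^2(μ - 3).
μ = 5 has algebraic multiplicity 2; rank(L − 5I) = 2, so geometric multiplicity = 1.
Geometric multiplicity < algebraic multiplicity, so L is not diagonalizable.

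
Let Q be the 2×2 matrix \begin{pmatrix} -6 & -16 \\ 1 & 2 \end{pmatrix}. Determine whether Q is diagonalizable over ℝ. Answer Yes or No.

Characteristic polynomial: p(t) = t^2 + 4t + 4 = (t + 2)^2.
t = -2 has algebraic multiplicity 2; rank(Q + 2I) = 1, so geometric multiplicity = 1.
Geometric multiplicity < algebraic multiplicity, so Q is not diagonalizable.

No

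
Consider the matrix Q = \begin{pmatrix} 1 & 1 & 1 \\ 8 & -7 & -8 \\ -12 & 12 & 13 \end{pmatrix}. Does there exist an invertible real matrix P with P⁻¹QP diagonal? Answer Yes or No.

Characteristic polynomial: p(r) = r^3 - 7r^2 + 15r - 9 = (r - 3)^2(r - 1).
r = 3 has algebraic multiplicity 2; rank(Q − 3I) = 2, so geometric multiplicity = 1.
Geometric multiplicity < algebraic multiplicity, so Q is not diagonalizable.

No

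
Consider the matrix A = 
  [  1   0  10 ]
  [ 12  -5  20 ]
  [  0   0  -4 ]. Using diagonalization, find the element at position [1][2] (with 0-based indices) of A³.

260

Characteristic polynomial: λ^3 + 8λ^2 + 11λ - 20 = (λ - 1)(λ + 4)(λ + 5), so the eigenvalues are -5, -4, 1.
λ=-4: eigenvector (-2, -4, 1).
λ=-5: eigenvector (0, 1, 0).
λ=1: eigenvector (1, 2, 0).
P = [[-2, 0, 1], [-4, 1, 2], [1, 0, 0]], D = diag(-4, -5, 1), P⁻¹ = [[0, 0, 1], [-2, 1, 0], [1, 0, 2]].
A³ = P·diag(-64, -125, 1)·P⁻¹ = [[1, 0, 130], [252, -125, 260], [0, 0, -64]].
The requested entry is 260.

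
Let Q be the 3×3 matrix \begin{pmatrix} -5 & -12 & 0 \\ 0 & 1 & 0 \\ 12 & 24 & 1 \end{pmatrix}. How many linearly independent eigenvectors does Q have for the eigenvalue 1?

2

Q − 1I = [[-6, -12, 0], [0, 0, 0], [12, 24, 0]].
This matrix has rank 1, so its null space has dimension 3 − 1 = 2.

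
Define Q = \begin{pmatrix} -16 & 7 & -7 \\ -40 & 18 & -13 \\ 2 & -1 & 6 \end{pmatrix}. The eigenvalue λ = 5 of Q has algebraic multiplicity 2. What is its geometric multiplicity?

Q − 5I = [[-21, 7, -7], [-40, 13, -13], [2, -1, 1]].
This matrix has rank 2, so its null space has dimension 3 − 2 = 1.

1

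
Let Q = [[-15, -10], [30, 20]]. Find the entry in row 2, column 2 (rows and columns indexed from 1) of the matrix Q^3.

Characteristic polynomial: λ^2 - 5λ = λ(λ - 5), so the eigenvalues are 0, 5.
λ=0: eigenvector (2, -3).
λ=5: eigenvector (1, -2).
P = [[2, 1], [-3, -2]], D = diag(0, 5), P⁻¹ = [[2, 1], [-3, -2]].
Q³ = P·diag(0, 125)·P⁻¹ = [[-375, -250], [750, 500]].
The requested entry is 500.

500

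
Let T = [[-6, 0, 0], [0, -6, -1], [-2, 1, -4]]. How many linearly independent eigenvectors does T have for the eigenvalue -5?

1

T + 5I = [[-1, 0, 0], [0, -1, -1], [-2, 1, 1]].
This matrix has rank 2, so its null space has dimension 3 − 2 = 1.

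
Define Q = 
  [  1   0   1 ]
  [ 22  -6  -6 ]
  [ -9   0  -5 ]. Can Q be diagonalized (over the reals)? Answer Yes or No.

No

Characteristic polynomial: p(t) = t^3 + 10t^2 + 28t + 24 = (t + 2)^2(t + 6).
t = -2 has algebraic multiplicity 2; rank(Q + 2I) = 2, so geometric multiplicity = 1.
Geometric multiplicity < algebraic multiplicity, so Q is not diagonalizable.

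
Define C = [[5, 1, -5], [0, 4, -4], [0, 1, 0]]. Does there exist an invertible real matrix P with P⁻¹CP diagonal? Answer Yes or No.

Characteristic polynomial: p(μ) = μ^3 - 9μ^2 + 24μ - 20 = (μ - 5)(μ - 2)^2.
μ = 2 has algebraic multiplicity 2; rank(C − 2I) = 2, so geometric multiplicity = 1.
Geometric multiplicity < algebraic multiplicity, so C is not diagonalizable.

No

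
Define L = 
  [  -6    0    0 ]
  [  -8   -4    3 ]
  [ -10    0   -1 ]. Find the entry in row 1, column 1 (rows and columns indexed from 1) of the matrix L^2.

Characteristic polynomial: λ^3 + 11λ^2 + 34λ + 24 = (λ + 1)(λ + 4)(λ + 6), so the eigenvalues are -6, -4, -1.
λ=-6: eigenvector (1, 1, 2).
λ=-4: eigenvector (0, 1, 0).
λ=-1: eigenvector (0, 1, 1).
P = [[1, 0, 0], [1, 1, 1], [2, 0, 1]], D = diag(-6, -4, -1), P⁻¹ = [[1, 0, 0], [1, 1, -1], [-2, 0, 1]].
L² = P·diag(36, 16, 1)·P⁻¹ = [[36, 0, 0], [50, 16, -15], [70, 0, 1]].
The requested entry is 36.

36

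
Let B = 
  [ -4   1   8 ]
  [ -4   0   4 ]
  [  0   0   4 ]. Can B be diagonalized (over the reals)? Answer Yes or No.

No

Characteristic polynomial: p(λ) = λ^3 - 12λ - 16 = (λ - 4)(λ + 2)^2.
λ = -2 has algebraic multiplicity 2; rank(B + 2I) = 2, so geometric multiplicity = 1.
Geometric multiplicity < algebraic multiplicity, so B is not diagonalizable.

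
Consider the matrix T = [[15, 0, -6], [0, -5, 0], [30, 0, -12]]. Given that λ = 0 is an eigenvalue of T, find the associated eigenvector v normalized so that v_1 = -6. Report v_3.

-15

T = [[15, 0, -6], [0, -5, 0], [30, 0, -12]].
Solving (T)v = 0 gives the eigenspace spanned by (-6, 0, -15).
With v_1 = -6, v = (-6, 0, -15), so v_3 = -15.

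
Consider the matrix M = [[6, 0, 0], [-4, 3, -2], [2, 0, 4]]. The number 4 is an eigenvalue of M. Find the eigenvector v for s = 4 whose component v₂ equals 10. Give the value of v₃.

-5

M − 4I = [[2, 0, 0], [-4, -1, -2], [2, 0, 0]].
Solving (M − 4I)v = 0 gives the eigenspace spanned by (0, 10, -5).
With v₂ = 10, v = (0, 10, -5), so v₃ = -5.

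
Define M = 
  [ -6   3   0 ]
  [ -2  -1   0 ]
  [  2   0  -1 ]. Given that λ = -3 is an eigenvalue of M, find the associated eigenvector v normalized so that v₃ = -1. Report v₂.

1

M + 3I = [[-3, 3, 0], [-2, 2, 0], [2, 0, 2]].
Solving (M + 3I)v = 0 gives the eigenspace spanned by (1, 1, -1).
With v₃ = -1, v = (1, 1, -1), so v₂ = 1.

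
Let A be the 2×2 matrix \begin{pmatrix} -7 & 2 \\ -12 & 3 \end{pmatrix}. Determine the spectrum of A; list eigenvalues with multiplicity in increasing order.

Characteristic polynomial: p(r) = r^2 + 4r + 3 = (r + 1)(r + 3).
Roots (with multiplicity): -3, -1.

-3, -1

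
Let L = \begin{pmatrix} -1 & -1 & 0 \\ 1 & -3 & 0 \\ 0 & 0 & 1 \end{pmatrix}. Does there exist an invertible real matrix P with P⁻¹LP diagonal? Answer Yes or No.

No

Characteristic polynomial: p(λ) = λ^3 + 3λ^2 - 4 = (λ - 1)(λ + 2)^2.
λ = -2 has algebraic multiplicity 2; rank(L + 2I) = 2, so geometric multiplicity = 1.
Geometric multiplicity < algebraic multiplicity, so L is not diagonalizable.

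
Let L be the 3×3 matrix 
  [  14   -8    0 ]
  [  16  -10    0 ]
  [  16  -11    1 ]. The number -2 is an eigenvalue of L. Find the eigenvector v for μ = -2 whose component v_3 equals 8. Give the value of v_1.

4

L + 2I = [[16, -8, 0], [16, -8, 0], [16, -11, 3]].
Solving (L + 2I)v = 0 gives the eigenspace spanned by (4, 8, 8).
With v_3 = 8, v = (4, 8, 8), so v_1 = 4.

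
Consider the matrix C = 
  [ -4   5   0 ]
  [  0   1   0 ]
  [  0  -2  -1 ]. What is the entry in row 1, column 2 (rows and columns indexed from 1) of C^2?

Characteristic polynomial: t^3 + 4t^2 - t - 4 = (t - 1)(t + 1)(t + 4), so the eigenvalues are -4, -1, 1.
t=-1: eigenvector (0, 0, 1).
t=1: eigenvector (1, 1, -1).
t=-4: eigenvector (1, 0, 0).
P = [[0, 1, 1], [0, 1, 0], [1, -1, 0]], D = diag(-1, 1, -4), P⁻¹ = [[0, 1, 1], [0, 1, 0], [1, -1, 0]].
C² = P·diag(1, 1, 16)·P⁻¹ = [[16, -15, 0], [0, 1, 0], [0, 0, 1]].
The requested entry is -15.

-15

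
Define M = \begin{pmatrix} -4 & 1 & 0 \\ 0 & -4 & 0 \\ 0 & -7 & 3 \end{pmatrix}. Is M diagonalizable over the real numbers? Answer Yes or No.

No

Characteristic polynomial: p(t) = t^3 + 5t^2 - 8t - 48 = (t - 3)(t + 4)^2.
t = -4 has algebraic multiplicity 2; rank(M + 4I) = 2, so geometric multiplicity = 1.
Geometric multiplicity < algebraic multiplicity, so M is not diagonalizable.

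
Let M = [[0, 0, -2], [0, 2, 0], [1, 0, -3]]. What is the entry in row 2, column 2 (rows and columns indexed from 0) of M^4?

31

Characteristic polynomial: λ^3 + λ^2 - 4λ - 4 = (λ - 2)(λ + 1)(λ + 2), so the eigenvalues are -2, -1, 2.
λ=2: eigenvector (0, 1, 0).
λ=-2: eigenvector (-1, 0, -1).
λ=-1: eigenvector (2, 0, 1).
P = [[0, -1, 2], [1, 0, 0], [0, -1, 1]], D = diag(2, -2, -1), P⁻¹ = [[0, 1, 0], [1, 0, -2], [1, 0, -1]].
M⁴ = P·diag(16, 16, 1)·P⁻¹ = [[-14, 0, 30], [0, 16, 0], [-15, 0, 31]].
The requested entry is 31.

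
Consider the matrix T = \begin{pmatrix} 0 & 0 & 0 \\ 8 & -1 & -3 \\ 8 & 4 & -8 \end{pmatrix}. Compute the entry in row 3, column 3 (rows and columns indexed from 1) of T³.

Characteristic polynomial: r^3 + 9r^2 + 20r = r(r + 4)(r + 5), so the eigenvalues are -5, -4, 0.
r=0: eigenvector (1, 2, 2).
r=-4: eigenvector (0, 1, 1).
r=-5: eigenvector (0, 3, 4).
P = [[1, 0, 0], [2, 1, 3], [2, 1, 4]], D = diag(0, -4, -5), P⁻¹ = [[1, 0, 0], [-2, 4, -3], [0, -1, 1]].
T³ = P·diag(0, -64, -125)·P⁻¹ = [[0, 0, 0], [128, 119, -183], [128, 244, -308]].
The requested entry is -308.

-308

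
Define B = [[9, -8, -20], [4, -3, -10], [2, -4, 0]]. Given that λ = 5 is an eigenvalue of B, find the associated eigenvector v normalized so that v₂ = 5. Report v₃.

B − 5I = [[4, -8, -20], [4, -8, -10], [2, -4, -5]].
Solving (B − 5I)v = 0 gives the eigenspace spanned by (10, 5, 0).
With v₂ = 5, v = (10, 5, 0), so v₃ = 0.

0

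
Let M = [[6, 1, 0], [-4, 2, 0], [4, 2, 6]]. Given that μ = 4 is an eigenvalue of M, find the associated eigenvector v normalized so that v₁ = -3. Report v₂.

M − 4I = [[2, 1, 0], [-4, -2, 0], [4, 2, 2]].
Solving (M − 4I)v = 0 gives the eigenspace spanned by (-3, 6, 0).
With v₁ = -3, v = (-3, 6, 0), so v₂ = 6.

6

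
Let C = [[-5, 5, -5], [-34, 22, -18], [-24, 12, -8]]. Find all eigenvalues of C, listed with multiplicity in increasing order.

0, 4, 5

Characteristic polynomial: p(r) = r^3 - 9r^2 + 20r = r(r - 5)(r - 4).
Roots (with multiplicity): 0, 4, 5.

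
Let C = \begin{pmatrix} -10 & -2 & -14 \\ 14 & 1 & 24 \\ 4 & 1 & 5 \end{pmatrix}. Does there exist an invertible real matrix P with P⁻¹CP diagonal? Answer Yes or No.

No

Characteristic polynomial: p(t) = t^3 + 4t^2 + 5t + 2 = (t + 1)^2(t + 2).
t = -1 has algebraic multiplicity 2; rank(C + 1I) = 2, so geometric multiplicity = 1.
Geometric multiplicity < algebraic multiplicity, so C is not diagonalizable.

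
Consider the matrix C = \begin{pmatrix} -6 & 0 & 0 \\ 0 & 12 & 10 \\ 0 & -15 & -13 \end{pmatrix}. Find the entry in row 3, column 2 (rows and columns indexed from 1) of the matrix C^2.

15

Characteristic polynomial: r^3 + 7r^2 - 36 = (r - 2)(r + 3)(r + 6), so the eigenvalues are -6, -3, 2.
r=2: eigenvector (0, 1, -1).
r=-6: eigenvector (1, 0, 0).
r=-3: eigenvector (0, -2, 3).
P = [[0, 1, 0], [1, 0, -2], [-1, 0, 3]], D = diag(2, -6, -3), P⁻¹ = [[0, 3, 2], [1, 0, 0], [0, 1, 1]].
C² = P·diag(4, 36, 9)·P⁻¹ = [[36, 0, 0], [0, -6, -10], [0, 15, 19]].
The requested entry is 15.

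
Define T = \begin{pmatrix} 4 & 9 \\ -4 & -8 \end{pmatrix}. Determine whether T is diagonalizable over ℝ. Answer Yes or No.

Characteristic polynomial: p(s) = s^2 + 4s + 4 = (s + 2)^2.
s = -2 has algebraic multiplicity 2; rank(T + 2I) = 1, so geometric multiplicity = 1.
Geometric multiplicity < algebraic multiplicity, so T is not diagonalizable.

No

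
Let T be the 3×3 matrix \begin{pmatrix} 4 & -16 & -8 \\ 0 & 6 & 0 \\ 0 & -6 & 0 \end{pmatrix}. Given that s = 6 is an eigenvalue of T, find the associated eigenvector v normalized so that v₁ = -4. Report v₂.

T − 6I = [[-2, -16, -8], [0, 0, 0], [0, -6, -6]].
Solving (T − 6I)v = 0 gives the eigenspace spanned by (-4, 1, -1).
With v₁ = -4, v = (-4, 1, -1), so v₂ = 1.

1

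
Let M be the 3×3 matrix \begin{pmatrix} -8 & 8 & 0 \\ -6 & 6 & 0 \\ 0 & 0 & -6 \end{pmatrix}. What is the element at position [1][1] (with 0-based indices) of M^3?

24

Characteristic polynomial: μ^3 + 8μ^2 + 12μ = μ(μ + 2)(μ + 6), so the eigenvalues are -6, -2, 0.
μ=0: eigenvector (1, 1, 0).
μ=-2: eigenvector (-4, -3, 0).
μ=-6: eigenvector (0, 0, 1).
P = [[1, -4, 0], [1, -3, 0], [0, 0, 1]], D = diag(0, -2, -6), P⁻¹ = [[-3, 4, 0], [-1, 1, 0], [0, 0, 1]].
M³ = P·diag(0, -8, -216)·P⁻¹ = [[-32, 32, 0], [-24, 24, 0], [0, 0, -216]].
The requested entry is 24.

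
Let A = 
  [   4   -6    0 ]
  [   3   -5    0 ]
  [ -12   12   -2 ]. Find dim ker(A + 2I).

A + 2I = [[6, -6, 0], [3, -3, 0], [-12, 12, 0]].
This matrix has rank 1, so its null space has dimension 3 − 1 = 2.

2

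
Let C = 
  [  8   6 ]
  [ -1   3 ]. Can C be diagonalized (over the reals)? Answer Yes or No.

Characteristic polynomial: p(λ) = λ^2 - 11λ + 30 = (λ - 6)(λ - 5).
All 2 eigenvalues are distinct, so C is diagonalizable.

Yes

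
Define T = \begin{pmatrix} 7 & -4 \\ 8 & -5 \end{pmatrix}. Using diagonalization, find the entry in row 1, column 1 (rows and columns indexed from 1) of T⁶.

Characteristic polynomial: μ^2 - 2μ - 3 = (μ - 3)(μ + 1), so the eigenvalues are -1, 3.
μ=-1: eigenvector (1, 2).
μ=3: eigenvector (1, 1).
P = [[1, 1], [2, 1]], D = diag(-1, 3), P⁻¹ = [[-1, 1], [2, -1]].
T⁶ = P·diag(1, 729)·P⁻¹ = [[1457, -728], [1456, -727]].
The requested entry is 1457.

1457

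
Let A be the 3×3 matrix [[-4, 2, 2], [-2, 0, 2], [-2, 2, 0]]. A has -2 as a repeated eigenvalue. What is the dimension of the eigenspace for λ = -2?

A + 2I = [[-2, 2, 2], [-2, 2, 2], [-2, 2, 2]].
This matrix has rank 1, so its null space has dimension 3 − 1 = 2.

2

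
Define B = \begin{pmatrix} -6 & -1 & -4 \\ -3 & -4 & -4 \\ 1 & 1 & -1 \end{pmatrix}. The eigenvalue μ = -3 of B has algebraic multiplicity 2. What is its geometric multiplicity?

B + 3I = [[-3, -1, -4], [-3, -1, -4], [1, 1, 2]].
This matrix has rank 2, so its null space has dimension 3 − 2 = 1.

1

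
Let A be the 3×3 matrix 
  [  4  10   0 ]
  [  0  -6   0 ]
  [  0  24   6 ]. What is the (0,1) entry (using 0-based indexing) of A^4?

Characteristic polynomial: μ^3 - 4μ^2 - 36μ + 144 = (μ - 6)(μ - 4)(μ + 6), so the eigenvalues are -6, 4, 6.
μ=6: eigenvector (0, 0, 1).
μ=-6: eigenvector (-1, 1, -2).
μ=4: eigenvector (1, 0, 0).
P = [[0, -1, 1], [0, 1, 0], [1, -2, 0]], D = diag(6, -6, 4), P⁻¹ = [[0, 2, 1], [0, 1, 0], [1, 1, 0]].
A⁴ = P·diag(1296, 1296, 256)·P⁻¹ = [[256, -1040, 0], [0, 1296, 0], [0, 0, 1296]].
The requested entry is -1040.

-1040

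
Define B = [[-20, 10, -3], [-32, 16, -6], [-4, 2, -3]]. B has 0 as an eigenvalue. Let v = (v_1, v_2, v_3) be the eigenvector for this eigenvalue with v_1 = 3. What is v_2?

6

B = [[-20, 10, -3], [-32, 16, -6], [-4, 2, -3]].
Solving (B)v = 0 gives the eigenspace spanned by (3, 6, 0).
With v_1 = 3, v = (3, 6, 0), so v_2 = 6.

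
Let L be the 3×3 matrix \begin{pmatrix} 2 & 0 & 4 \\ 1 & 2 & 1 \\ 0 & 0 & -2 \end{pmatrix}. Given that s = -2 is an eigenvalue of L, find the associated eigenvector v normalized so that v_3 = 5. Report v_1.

L + 2I = [[4, 0, 4], [1, 4, 1], [0, 0, 0]].
Solving (L + 2I)v = 0 gives the eigenspace spanned by (-5, 0, 5).
With v_3 = 5, v = (-5, 0, 5), so v_1 = -5.

-5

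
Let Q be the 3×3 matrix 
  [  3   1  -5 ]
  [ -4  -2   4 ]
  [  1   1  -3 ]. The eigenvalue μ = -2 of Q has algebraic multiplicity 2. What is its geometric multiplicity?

1

Q + 2I = [[5, 1, -5], [-4, 0, 4], [1, 1, -1]].
This matrix has rank 2, so its null space has dimension 3 − 2 = 1.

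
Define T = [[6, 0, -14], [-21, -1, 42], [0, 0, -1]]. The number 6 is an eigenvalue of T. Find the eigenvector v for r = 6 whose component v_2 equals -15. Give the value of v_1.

5

T − 6I = [[0, 0, -14], [-21, -7, 42], [0, 0, -7]].
Solving (T − 6I)v = 0 gives the eigenspace spanned by (5, -15, 0).
With v_2 = -15, v = (5, -15, 0), so v_1 = 5.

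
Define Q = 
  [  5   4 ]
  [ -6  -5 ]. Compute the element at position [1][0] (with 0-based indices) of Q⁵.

Characteristic polynomial: λ^2 - 1 = (λ - 1)(λ + 1), so the eigenvalues are -1, 1.
λ=1: eigenvector (-1, 1).
λ=-1: eigenvector (-2, 3).
P = [[-1, -2], [1, 3]], D = diag(1, -1), P⁻¹ = [[-3, -2], [1, 1]].
Q⁵ = P·diag(1, -1)·P⁻¹ = [[5, 4], [-6, -5]].
The requested entry is -6.

-6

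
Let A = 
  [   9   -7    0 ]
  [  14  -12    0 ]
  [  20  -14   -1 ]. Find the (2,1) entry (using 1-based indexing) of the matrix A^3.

266

Characteristic polynomial: λ^3 + 4λ^2 - 7λ - 10 = (λ - 2)(λ + 1)(λ + 5), so the eigenvalues are -5, -1, 2.
λ=2: eigenvector (1, 1, 2).
λ=-1: eigenvector (0, 0, 1).
λ=-5: eigenvector (1, 2, 2).
P = [[1, 0, 1], [1, 0, 2], [2, 1, 2]], D = diag(2, -1, -5), P⁻¹ = [[2, -1, 0], [-2, 0, 1], [-1, 1, 0]].
A³ = P·diag(8, -1, -125)·P⁻¹ = [[141, -133, 0], [266, -258, 0], [284, -266, -1]].
The requested entry is 266.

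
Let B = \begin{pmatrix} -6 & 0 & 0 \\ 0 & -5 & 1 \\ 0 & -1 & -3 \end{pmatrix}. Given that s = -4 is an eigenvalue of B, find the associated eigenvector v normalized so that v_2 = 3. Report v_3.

B + 4I = [[-2, 0, 0], [0, -1, 1], [0, -1, 1]].
Solving (B + 4I)v = 0 gives the eigenspace spanned by (0, 3, 3).
With v_2 = 3, v = (0, 3, 3), so v_3 = 3.

3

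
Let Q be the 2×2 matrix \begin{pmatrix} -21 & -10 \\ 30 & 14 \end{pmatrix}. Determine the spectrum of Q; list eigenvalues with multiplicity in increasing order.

Characteristic polynomial: p(s) = s^2 + 7s + 6 = (s + 1)(s + 6).
Roots (with multiplicity): -6, -1.

-6, -1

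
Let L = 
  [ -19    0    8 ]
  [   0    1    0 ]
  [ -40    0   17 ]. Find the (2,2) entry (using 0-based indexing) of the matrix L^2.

-31

Characteristic polynomial: r^3 + r^2 - 5r + 3 = (r - 1)^2(r + 3), so the eigenvalues are -3, 1, 1.
r=-3: eigenvector (1, 0, 2).
r=1: eigenvector (0, 1, 0).
r=1: eigenvector (2, 1, 5).
P = [[1, 0, 2], [0, 1, 1], [2, 0, 5]], D = diag(-3, 1, 1), P⁻¹ = [[5, 0, -2], [2, 1, -1], [-2, 0, 1]].
L² = P·diag(9, 1, 1)·P⁻¹ = [[41, 0, -16], [0, 1, 0], [80, 0, -31]].
The requested entry is -31.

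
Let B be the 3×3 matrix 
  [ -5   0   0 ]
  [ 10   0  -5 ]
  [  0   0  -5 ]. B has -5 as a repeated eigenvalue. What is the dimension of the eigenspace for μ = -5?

B + 5I = [[0, 0, 0], [10, 5, -5], [0, 0, 0]].
This matrix has rank 1, so its null space has dimension 3 − 1 = 2.

2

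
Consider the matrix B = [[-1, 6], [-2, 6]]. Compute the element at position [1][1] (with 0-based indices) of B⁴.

Characteristic polynomial: s^2 - 5s + 6 = (s - 3)(s - 2), so the eigenvalues are 2, 3.
s=2: eigenvector (2, 1).
s=3: eigenvector (-3, -2).
P = [[2, -3], [1, -2]], D = diag(2, 3), P⁻¹ = [[2, -3], [1, -2]].
B⁴ = P·diag(16, 81)·P⁻¹ = [[-179, 390], [-130, 276]].
The requested entry is 276.

276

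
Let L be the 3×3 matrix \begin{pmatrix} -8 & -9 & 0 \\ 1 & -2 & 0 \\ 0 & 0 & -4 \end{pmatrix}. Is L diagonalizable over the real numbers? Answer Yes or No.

Characteristic polynomial: p(s) = s^3 + 14s^2 + 65s + 100 = (s + 4)(s + 5)^2.
s = -5 has algebraic multiplicity 2; rank(L + 5I) = 2, so geometric multiplicity = 1.
Geometric multiplicity < algebraic multiplicity, so L is not diagonalizable.

No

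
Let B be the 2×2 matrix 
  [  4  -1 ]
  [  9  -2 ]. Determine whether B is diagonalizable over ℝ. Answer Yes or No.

Characteristic polynomial: p(λ) = λ^2 - 2λ + 1 = (λ - 1)^2.
λ = 1 has algebraic multiplicity 2; rank(B − 1I) = 1, so geometric multiplicity = 1.
Geometric multiplicity < algebraic multiplicity, so B is not diagonalizable.

No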